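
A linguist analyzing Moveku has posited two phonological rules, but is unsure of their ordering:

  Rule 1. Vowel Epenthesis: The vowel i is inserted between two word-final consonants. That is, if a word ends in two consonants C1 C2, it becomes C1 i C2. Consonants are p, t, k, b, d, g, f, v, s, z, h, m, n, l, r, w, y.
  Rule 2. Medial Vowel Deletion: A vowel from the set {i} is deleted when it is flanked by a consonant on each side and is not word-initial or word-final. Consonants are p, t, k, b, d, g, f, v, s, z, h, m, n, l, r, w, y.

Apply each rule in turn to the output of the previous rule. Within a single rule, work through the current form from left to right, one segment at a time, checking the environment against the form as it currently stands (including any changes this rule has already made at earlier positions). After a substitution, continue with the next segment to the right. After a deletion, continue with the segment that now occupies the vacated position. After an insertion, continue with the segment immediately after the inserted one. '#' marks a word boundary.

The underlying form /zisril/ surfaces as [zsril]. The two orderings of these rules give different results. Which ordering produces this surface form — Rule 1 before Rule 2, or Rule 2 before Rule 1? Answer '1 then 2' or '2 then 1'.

2 then 1

Order 1 then 2:
  1 Vowel Epenthesis: no change — [zisril]
  2 Medial Vowel Deletion: [zisril] → [zsrl]
  result: [zsrl]
Order 2 then 1:
  2 Medial Vowel Deletion: [zisril] → [zsrl]
  1 Vowel Epenthesis: [zsrl] → [zsril]
  result: [zsril]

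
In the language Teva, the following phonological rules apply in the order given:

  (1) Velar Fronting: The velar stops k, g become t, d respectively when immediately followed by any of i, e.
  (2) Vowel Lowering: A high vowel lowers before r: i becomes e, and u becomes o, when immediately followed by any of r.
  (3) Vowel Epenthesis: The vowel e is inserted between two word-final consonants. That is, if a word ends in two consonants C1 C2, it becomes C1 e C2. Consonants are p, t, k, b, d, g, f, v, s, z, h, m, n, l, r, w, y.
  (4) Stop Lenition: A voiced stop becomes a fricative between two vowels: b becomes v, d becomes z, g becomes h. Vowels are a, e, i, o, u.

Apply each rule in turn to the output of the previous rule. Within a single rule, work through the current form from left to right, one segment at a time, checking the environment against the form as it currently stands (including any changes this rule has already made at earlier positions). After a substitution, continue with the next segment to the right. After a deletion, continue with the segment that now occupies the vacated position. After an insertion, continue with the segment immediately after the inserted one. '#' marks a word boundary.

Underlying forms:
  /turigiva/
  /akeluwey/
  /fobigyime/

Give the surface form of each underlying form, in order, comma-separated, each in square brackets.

/turigiva/:
  (1) Velar Fronting: [turigiva] → [turidiva]
  (2) Vowel Lowering: [turidiva] → [toridiva]
  (3) Vowel Epenthesis: no change — [toridiva]
  (4) Stop Lenition: [toridiva] → [toriziva]
/akeluwey/:
  (1) Velar Fronting: [akeluwey] → [ateluwey]
  (2) Vowel Lowering: no change — [ateluwey]
  (3) Vowel Epenthesis: no change — [ateluwey]
  (4) Stop Lenition: no change — [ateluwey]
/fobigyime/:
  (1) Velar Fronting: no change — [fobigyime]
  (2) Vowel Lowering: no change — [fobigyime]
  (3) Vowel Epenthesis: no change — [fobigyime]
  (4) Stop Lenition: [fobigyime] → [fovigyime]

[toriziva], [ateluwey], [fovigyime]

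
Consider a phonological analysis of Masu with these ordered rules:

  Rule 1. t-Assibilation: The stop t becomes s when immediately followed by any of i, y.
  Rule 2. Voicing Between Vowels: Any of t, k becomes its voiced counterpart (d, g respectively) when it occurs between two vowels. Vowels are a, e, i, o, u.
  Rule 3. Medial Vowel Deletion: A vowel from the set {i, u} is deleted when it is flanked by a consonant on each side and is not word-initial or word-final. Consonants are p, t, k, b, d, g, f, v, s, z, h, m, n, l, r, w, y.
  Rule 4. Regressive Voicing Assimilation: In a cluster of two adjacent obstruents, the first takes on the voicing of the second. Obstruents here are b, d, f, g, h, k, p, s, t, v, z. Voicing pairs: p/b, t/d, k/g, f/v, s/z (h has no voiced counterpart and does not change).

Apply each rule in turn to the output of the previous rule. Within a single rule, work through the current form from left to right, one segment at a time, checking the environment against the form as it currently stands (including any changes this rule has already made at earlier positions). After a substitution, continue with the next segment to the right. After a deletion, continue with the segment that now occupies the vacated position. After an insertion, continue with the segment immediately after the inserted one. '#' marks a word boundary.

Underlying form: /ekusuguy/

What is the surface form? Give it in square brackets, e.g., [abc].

[ekzgy]

Rule 1 t-Assibilation: no change — [ekusuguy]
Rule 2 Voicing Between Vowels: [ekusuguy] → [egusuguy]
Rule 3 Medial Vowel Deletion: [egusuguy] → [egsgy]
Rule 4 Regressive Voicing Assimilation: [egsgy] → [ekzgy]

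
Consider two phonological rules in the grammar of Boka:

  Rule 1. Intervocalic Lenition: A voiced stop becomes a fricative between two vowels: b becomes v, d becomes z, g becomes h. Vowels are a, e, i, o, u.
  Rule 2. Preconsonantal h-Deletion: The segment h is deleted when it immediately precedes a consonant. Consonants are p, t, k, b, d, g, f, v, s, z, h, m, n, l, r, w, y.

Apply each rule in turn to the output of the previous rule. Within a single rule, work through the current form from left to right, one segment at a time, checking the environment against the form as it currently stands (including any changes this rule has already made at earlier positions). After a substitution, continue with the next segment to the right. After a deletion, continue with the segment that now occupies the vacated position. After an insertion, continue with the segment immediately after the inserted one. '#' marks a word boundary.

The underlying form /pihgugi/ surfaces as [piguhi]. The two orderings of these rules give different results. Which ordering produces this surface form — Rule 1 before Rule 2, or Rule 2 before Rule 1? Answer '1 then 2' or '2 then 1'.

1 then 2

Order 1 then 2:
  1 Intervocalic Lenition: [pihgugi] → [pihguhi]
  2 Preconsonantal h-Deletion: [pihguhi] → [piguhi]
  result: [piguhi]
Order 2 then 1:
  2 Preconsonantal h-Deletion: [pihgugi] → [pigugi]
  1 Intervocalic Lenition: [pigugi] → [pihuhi]
  result: [pihuhi]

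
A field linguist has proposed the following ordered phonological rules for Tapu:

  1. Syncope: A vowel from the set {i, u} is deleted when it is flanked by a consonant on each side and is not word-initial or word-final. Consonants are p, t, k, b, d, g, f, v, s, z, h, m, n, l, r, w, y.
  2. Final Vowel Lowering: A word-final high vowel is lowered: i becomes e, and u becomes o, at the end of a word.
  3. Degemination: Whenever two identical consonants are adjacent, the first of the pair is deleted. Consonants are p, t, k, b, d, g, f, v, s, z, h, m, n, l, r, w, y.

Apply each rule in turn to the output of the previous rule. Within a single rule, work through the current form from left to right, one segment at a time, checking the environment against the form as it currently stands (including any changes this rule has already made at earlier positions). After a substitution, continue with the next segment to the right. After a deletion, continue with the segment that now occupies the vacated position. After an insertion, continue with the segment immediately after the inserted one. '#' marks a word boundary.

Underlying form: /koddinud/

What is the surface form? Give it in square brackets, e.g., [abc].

1 Syncope: [koddinud] → [koddnd]
2 Final Vowel Lowering: no change — [koddnd]
3 Degemination: [koddnd] → [kodnd]

[kodnd]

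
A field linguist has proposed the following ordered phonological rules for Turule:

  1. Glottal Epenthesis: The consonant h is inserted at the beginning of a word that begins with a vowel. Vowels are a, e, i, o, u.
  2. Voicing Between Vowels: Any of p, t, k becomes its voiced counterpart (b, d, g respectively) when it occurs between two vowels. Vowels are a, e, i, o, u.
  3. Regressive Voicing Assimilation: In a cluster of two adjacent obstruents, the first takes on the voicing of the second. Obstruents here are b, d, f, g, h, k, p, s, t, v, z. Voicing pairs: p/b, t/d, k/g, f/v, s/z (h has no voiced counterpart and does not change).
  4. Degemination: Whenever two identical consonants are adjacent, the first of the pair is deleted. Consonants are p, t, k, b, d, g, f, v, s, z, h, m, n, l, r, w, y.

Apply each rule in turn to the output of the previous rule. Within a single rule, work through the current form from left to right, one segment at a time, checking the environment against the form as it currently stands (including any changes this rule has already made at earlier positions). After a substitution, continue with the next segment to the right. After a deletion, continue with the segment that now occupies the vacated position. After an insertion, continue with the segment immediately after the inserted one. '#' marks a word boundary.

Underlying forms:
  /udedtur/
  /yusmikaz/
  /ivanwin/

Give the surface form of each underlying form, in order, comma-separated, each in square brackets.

/udedtur/:
  1 Glottal Epenthesis: [udedtur] → [hudedtur]
  2 Voicing Between Vowels: no change — [hudedtur]
  3 Regressive Voicing Assimilation: [hudedtur] → [hudettur]
  4 Degemination: [hudettur] → [hudetur]
/yusmikaz/:
  1 Glottal Epenthesis: no change — [yusmikaz]
  2 Voicing Between Vowels: [yusmikaz] → [yusmigaz]
  3 Regressive Voicing Assimilation: no change — [yusmigaz]
  4 Degemination: no change — [yusmigaz]
/ivanwin/:
  1 Glottal Epenthesis: [ivanwin] → [hivanwin]
  2 Voicing Between Vowels: no change — [hivanwin]
  3 Regressive Voicing Assimilation: no change — [hivanwin]
  4 Degemination: no change — [hivanwin]

[hudetur], [yusmigaz], [hivanwin]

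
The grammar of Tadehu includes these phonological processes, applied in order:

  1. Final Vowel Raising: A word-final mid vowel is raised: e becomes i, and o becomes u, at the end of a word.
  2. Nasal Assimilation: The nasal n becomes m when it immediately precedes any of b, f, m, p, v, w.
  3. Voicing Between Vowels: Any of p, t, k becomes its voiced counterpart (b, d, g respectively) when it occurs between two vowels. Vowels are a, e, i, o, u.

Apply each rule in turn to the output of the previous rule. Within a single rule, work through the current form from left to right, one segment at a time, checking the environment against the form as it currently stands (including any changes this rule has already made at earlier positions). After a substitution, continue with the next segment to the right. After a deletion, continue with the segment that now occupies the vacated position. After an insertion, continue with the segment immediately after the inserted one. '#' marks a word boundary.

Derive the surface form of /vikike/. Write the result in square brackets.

[vigigi]

1 Final Vowel Raising: [vikike] → [vikiki]
2 Nasal Assimilation: no change — [vikiki]
3 Voicing Between Vowels: [vikiki] → [vigigi]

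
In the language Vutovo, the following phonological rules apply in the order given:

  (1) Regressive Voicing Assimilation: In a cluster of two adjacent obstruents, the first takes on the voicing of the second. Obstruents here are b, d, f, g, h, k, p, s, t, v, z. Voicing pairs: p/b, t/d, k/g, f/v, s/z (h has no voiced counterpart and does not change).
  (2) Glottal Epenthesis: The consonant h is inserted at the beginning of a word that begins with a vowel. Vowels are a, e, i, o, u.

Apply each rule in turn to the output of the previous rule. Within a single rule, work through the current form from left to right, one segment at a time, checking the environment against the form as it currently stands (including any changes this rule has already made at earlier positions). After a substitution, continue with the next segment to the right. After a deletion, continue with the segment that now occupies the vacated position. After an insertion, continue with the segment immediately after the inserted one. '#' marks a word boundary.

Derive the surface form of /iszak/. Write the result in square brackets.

[hizzak]

(1) Regressive Voicing Assimilation: [iszak] → [izzak]
(2) Glottal Epenthesis: [izzak] → [hizzak]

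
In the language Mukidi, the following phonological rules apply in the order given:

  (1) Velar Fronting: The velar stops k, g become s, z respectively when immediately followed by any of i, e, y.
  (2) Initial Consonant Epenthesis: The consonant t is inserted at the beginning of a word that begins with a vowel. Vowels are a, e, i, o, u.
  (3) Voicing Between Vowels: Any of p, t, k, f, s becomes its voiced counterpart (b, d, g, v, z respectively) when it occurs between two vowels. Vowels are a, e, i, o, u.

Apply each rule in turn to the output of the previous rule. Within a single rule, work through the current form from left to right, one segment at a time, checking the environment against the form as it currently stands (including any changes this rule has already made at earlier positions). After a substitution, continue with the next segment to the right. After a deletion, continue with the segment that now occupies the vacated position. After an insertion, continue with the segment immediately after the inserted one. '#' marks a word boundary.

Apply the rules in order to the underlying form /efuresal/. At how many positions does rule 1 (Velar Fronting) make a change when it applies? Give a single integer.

0

(1) Velar Fronting: no change — [efuresal]
(2) Initial Consonant Epenthesis: [efuresal] → [tefuresal]
(3) Voicing Between Vowels: [tefuresal] → [tevurezal]
Rule 1 changed 0 position(s).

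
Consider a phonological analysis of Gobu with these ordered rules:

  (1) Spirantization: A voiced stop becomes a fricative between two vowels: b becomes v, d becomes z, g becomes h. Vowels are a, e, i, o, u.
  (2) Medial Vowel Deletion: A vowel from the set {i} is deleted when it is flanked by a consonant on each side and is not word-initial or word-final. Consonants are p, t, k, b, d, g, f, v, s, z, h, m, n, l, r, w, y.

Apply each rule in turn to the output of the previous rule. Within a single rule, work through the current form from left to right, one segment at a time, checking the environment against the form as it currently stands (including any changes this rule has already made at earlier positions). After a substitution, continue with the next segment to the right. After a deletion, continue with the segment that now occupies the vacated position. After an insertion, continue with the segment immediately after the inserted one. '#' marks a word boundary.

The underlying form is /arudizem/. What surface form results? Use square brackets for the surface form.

(1) Spirantization: [arudizem] → [aruzizem]
(2) Medial Vowel Deletion: [aruzizem] → [aruzzem]

[aruzzem]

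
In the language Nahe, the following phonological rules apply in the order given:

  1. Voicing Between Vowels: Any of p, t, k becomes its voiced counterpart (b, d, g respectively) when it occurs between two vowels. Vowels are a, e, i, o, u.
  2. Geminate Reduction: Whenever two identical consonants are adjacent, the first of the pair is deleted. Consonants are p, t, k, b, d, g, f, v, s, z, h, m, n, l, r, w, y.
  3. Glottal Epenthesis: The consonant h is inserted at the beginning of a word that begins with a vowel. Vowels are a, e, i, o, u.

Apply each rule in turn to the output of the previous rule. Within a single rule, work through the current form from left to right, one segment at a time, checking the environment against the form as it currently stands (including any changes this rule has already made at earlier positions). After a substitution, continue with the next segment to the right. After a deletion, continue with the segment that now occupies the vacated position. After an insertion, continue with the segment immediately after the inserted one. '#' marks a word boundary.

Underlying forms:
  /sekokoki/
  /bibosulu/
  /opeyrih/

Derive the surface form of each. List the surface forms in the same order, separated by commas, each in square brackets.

/sekokoki/:
  1 Voicing Between Vowels: [sekokoki] → [segogogi]
  2 Geminate Reduction: no change — [segogogi]
  3 Glottal Epenthesis: no change — [segogogi]
/bibosulu/:
  1 Voicing Between Vowels: no change — [bibosulu]
  2 Geminate Reduction: no change — [bibosulu]
  3 Glottal Epenthesis: no change — [bibosulu]
/opeyrih/:
  1 Voicing Between Vowels: [opeyrih] → [obeyrih]
  2 Geminate Reduction: no change — [obeyrih]
  3 Glottal Epenthesis: [obeyrih] → [hobeyrih]

[segogogi], [bibosulu], [hobeyrih]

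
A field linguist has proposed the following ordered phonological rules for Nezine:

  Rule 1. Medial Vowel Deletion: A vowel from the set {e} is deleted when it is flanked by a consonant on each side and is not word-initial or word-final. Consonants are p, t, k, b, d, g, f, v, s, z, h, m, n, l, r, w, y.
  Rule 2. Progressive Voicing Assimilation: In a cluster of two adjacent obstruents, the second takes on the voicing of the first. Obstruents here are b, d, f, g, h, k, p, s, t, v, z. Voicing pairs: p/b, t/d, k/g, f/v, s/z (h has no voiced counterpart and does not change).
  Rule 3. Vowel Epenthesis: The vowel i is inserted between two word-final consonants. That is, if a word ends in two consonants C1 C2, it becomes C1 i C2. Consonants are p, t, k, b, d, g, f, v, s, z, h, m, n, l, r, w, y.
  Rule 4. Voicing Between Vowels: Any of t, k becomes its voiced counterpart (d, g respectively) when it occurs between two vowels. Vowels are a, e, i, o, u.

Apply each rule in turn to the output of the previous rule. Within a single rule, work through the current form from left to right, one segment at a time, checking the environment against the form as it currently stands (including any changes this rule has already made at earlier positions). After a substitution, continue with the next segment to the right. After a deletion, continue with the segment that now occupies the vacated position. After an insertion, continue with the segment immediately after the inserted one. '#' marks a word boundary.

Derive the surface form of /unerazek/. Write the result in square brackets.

Rule 1 Medial Vowel Deletion: [unerazek] → [unrazk]
Rule 2 Progressive Voicing Assimilation: [unrazk] → [unrazg]
Rule 3 Vowel Epenthesis: [unrazg] → [unrazig]
Rule 4 Voicing Between Vowels: no change — [unrazig]

[unrazig]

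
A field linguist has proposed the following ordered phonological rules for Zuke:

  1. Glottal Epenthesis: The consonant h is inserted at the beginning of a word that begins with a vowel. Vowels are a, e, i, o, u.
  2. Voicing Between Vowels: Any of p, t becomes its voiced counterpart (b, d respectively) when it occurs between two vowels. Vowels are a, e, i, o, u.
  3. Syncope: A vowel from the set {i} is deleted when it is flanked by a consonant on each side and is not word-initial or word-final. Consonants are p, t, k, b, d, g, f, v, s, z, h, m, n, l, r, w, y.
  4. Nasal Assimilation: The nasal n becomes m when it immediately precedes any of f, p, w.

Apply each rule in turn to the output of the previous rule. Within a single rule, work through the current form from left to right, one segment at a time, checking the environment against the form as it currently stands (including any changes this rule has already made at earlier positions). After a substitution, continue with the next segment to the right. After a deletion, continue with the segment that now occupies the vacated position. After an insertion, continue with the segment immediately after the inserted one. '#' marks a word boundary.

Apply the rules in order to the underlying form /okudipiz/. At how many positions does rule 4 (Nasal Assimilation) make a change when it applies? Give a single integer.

0

1 Glottal Epenthesis: [okudipiz] → [hokudipiz]
2 Voicing Between Vowels: [hokudipiz] → [hokudibiz]
3 Syncope: [hokudibiz] → [hokudbz]
4 Nasal Assimilation: no change — [hokudbz]
Rule 4 changed 0 position(s).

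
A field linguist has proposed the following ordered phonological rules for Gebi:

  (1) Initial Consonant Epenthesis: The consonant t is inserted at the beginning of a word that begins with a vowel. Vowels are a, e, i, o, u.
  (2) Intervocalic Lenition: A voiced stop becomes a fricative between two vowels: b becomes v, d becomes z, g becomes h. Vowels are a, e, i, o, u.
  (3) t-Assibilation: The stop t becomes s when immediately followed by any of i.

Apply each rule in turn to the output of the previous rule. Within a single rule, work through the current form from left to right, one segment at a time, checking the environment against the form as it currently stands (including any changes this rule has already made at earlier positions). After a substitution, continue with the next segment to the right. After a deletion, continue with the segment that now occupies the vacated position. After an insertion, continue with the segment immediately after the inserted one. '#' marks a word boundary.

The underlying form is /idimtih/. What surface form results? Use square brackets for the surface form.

[sizimsih]

(1) Initial Consonant Epenthesis: [idimtih] → [tidimtih]
(2) Intervocalic Lenition: [tidimtih] → [tizimtih]
(3) t-Assibilation: [tizimtih] → [sizimsih]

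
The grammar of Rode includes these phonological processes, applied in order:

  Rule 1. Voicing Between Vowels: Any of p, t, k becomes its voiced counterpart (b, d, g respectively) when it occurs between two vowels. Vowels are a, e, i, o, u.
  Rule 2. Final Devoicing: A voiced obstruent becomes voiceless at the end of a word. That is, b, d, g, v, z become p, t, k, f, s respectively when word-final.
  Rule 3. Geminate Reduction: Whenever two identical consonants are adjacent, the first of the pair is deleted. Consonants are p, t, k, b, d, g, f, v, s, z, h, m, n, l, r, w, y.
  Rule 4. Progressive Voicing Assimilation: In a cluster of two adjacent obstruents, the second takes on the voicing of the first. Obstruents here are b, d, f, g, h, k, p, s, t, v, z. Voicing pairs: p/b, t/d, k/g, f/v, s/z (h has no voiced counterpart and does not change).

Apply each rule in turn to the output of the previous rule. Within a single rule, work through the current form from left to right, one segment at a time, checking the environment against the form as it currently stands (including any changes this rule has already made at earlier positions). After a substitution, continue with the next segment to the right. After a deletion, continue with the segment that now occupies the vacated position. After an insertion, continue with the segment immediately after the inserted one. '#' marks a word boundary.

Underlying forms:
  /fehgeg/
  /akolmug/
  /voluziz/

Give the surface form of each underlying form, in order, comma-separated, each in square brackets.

[fehkek], [agolmuk], [voluzis]

/fehgeg/:
  Rule 1 Voicing Between Vowels: no change — [fehgeg]
  Rule 2 Final Devoicing: [fehgeg] → [fehgek]
  Rule 3 Geminate Reduction: no change — [fehgek]
  Rule 4 Progressive Voicing Assimilation: [fehgek] → [fehkek]
/akolmug/:
  Rule 1 Voicing Between Vowels: [akolmug] → [agolmug]
  Rule 2 Final Devoicing: [agolmug] → [agolmuk]
  Rule 3 Geminate Reduction: no change — [agolmuk]
  Rule 4 Progressive Voicing Assimilation: no change — [agolmuk]
/voluziz/:
  Rule 1 Voicing Between Vowels: no change — [voluziz]
  Rule 2 Final Devoicing: [voluziz] → [voluzis]
  Rule 3 Geminate Reduction: no change — [voluzis]
  Rule 4 Progressive Voicing Assimilation: no change — [voluzis]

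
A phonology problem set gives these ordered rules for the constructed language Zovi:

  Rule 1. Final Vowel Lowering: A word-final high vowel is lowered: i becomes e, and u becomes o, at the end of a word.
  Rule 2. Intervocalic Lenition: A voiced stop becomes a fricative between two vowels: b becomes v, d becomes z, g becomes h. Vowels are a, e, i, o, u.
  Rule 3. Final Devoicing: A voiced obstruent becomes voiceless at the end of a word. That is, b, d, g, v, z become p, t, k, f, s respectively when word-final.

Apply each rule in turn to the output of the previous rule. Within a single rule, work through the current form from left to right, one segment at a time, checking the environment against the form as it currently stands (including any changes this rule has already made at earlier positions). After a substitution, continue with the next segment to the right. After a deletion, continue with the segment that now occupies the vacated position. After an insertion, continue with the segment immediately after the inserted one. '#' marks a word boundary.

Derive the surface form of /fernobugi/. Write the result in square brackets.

[fernovuhe]

Rule 1 Final Vowel Lowering: [fernobugi] → [fernobuge]
Rule 2 Intervocalic Lenition: [fernobuge] → [fernovuhe]
Rule 3 Final Devoicing: no change — [fernovuhe]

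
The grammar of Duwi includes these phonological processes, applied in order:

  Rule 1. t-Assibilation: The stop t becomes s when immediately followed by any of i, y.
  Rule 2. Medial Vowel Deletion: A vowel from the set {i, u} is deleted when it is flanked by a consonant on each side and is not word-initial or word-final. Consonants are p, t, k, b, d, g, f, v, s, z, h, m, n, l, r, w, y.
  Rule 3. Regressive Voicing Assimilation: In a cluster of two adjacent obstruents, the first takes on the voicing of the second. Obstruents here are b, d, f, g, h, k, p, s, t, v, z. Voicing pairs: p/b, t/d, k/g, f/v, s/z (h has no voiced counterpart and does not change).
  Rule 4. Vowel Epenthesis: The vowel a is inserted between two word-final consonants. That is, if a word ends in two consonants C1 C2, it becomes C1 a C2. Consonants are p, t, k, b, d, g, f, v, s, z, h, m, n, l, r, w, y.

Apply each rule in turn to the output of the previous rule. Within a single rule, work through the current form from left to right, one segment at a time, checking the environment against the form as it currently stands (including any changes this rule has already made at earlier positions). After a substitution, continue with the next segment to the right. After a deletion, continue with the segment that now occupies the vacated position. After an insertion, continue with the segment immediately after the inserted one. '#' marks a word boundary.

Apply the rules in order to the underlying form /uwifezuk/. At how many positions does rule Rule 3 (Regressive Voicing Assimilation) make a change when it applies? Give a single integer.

Rule 1 t-Assibilation: no change — [uwifezuk]
Rule 2 Medial Vowel Deletion: [uwifezuk] → [uwfezk]
Rule 3 Regressive Voicing Assimilation: [uwfezk] → [uwfesk]
Rule 4 Vowel Epenthesis: [uwfesk] → [uwfesak]
Rule Rule 3 changed 1 position(s).

1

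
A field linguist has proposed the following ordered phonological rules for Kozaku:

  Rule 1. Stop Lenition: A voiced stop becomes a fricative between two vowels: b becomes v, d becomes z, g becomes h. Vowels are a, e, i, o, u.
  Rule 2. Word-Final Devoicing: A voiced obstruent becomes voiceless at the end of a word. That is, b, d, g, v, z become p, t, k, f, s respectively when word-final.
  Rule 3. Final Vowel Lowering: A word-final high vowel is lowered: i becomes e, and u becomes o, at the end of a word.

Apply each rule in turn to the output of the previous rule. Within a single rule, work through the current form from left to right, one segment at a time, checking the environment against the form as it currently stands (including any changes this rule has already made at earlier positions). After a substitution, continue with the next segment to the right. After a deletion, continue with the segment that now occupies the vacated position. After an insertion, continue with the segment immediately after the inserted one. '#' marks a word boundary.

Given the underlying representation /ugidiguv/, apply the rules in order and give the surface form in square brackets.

Rule 1 Stop Lenition: [ugidiguv] → [uhizihuv]
Rule 2 Word-Final Devoicing: [uhizihuv] → [uhizihuf]
Rule 3 Final Vowel Lowering: no change — [uhizihuf]

[uhizihuf]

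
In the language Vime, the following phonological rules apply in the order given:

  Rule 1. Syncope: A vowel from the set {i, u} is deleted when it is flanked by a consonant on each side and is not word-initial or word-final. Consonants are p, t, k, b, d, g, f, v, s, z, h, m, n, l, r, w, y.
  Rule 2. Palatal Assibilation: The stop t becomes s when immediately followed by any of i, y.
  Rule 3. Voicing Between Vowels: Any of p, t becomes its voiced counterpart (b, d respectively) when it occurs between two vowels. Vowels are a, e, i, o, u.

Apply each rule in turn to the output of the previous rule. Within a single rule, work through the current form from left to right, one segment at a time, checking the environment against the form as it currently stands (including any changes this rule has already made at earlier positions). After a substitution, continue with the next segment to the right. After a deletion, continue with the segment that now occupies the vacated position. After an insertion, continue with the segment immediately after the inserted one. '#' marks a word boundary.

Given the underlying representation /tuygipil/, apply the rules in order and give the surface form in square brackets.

Rule 1 Syncope: [tuygipil] → [tygpl]
Rule 2 Palatal Assibilation: [tygpl] → [sygpl]
Rule 3 Voicing Between Vowels: no change — [sygpl]

[sygpl]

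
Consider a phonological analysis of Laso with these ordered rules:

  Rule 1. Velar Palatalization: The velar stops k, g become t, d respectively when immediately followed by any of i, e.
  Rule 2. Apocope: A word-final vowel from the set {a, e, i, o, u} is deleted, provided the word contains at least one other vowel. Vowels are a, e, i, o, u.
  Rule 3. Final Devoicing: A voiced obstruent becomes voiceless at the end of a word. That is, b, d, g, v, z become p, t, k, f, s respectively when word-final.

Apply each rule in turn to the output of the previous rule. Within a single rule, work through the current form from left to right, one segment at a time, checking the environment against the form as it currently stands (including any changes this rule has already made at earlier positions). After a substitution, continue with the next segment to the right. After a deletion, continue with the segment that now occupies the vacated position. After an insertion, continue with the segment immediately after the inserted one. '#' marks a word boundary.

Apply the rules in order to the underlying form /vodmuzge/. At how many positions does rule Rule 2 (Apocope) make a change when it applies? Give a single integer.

Rule 1 Velar Palatalization: [vodmuzge] → [vodmuzde]
Rule 2 Apocope: [vodmuzde] → [vodmuzd]
Rule 3 Final Devoicing: [vodmuzd] → [vodmuzt]
Rule Rule 2 changed 1 position(s).

1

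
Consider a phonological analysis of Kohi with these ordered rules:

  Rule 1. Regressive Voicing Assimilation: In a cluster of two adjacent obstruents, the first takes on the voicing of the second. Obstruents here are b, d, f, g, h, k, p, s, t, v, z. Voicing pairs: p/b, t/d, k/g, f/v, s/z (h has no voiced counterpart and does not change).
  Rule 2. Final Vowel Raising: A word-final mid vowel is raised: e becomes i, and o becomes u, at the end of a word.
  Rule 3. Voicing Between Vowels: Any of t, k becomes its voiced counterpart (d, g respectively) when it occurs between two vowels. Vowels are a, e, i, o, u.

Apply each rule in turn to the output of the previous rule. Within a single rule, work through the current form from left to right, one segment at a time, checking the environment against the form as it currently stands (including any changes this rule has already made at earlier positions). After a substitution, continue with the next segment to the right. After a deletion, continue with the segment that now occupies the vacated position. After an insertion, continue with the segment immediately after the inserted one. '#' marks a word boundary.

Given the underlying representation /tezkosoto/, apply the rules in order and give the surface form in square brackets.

[teskosodu]

Rule 1 Regressive Voicing Assimilation: [tezkosoto] → [teskosoto]
Rule 2 Final Vowel Raising: [teskosoto] → [teskosotu]
Rule 3 Voicing Between Vowels: [teskosotu] → [teskosodu]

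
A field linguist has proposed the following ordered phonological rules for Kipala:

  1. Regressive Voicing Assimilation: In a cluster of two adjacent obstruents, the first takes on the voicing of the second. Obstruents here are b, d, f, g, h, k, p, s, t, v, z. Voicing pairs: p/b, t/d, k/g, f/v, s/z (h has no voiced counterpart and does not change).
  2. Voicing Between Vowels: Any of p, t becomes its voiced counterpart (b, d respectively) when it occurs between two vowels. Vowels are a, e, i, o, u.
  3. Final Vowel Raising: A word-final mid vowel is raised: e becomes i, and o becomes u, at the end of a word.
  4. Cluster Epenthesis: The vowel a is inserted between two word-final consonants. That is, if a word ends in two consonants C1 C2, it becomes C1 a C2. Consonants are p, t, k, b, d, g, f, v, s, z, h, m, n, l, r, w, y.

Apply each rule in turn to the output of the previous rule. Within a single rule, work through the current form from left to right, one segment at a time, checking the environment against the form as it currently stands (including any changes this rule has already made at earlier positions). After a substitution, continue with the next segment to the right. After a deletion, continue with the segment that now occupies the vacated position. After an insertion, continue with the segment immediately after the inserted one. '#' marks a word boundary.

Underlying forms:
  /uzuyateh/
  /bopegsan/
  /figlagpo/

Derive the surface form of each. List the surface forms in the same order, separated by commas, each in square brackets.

[uzuyadeh], [bobeksan], [figlakpu]

/uzuyateh/:
  1 Regressive Voicing Assimilation: no change — [uzuyateh]
  2 Voicing Between Vowels: [uzuyateh] → [uzuyadeh]
  3 Final Vowel Raising: no change — [uzuyadeh]
  4 Cluster Epenthesis: no change — [uzuyadeh]
/bopegsan/:
  1 Regressive Voicing Assimilation: [bopegsan] → [bopeksan]
  2 Voicing Between Vowels: [bopeksan] → [bobeksan]
  3 Final Vowel Raising: no change — [bobeksan]
  4 Cluster Epenthesis: no change — [bobeksan]
/figlagpo/:
  1 Regressive Voicing Assimilation: [figlagpo] → [figlakpo]
  2 Voicing Between Vowels: no change — [figlakpo]
  3 Final Vowel Raising: [figlakpo] → [figlakpu]
  4 Cluster Epenthesis: no change — [figlakpu]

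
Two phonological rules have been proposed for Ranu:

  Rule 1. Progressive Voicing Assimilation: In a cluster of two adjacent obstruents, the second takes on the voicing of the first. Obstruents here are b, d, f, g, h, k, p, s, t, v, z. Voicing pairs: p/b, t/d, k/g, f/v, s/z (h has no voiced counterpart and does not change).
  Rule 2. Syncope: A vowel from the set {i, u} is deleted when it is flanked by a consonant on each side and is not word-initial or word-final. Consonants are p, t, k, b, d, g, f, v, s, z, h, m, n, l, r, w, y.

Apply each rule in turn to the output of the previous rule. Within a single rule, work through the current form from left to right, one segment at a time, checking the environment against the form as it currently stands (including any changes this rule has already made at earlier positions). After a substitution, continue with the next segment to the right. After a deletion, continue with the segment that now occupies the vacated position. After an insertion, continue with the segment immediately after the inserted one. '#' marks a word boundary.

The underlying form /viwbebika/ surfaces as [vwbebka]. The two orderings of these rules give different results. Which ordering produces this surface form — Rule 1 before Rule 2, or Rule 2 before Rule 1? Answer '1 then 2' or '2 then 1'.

Order 1 then 2:
  1 Progressive Voicing Assimilation: no change — [viwbebika]
  2 Syncope: [viwbebika] → [vwbebka]
  result: [vwbebka]
Order 2 then 1:
  2 Syncope: [viwbebika] → [vwbebka]
  1 Progressive Voicing Assimilation: [vwbebka] → [vwbebga]
  result: [vwbebga]

1 then 2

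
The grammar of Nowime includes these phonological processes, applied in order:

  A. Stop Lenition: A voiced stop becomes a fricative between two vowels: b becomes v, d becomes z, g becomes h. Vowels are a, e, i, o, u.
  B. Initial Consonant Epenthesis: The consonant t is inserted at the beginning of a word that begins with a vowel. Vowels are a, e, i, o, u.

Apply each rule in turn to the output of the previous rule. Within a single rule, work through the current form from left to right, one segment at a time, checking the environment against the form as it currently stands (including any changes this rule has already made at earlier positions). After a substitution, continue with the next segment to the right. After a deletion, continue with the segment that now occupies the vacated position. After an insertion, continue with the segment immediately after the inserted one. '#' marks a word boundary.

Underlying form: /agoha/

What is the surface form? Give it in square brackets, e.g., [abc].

A Stop Lenition: [agoha] → [ahoha]
B Initial Consonant Epenthesis: [ahoha] → [tahoha]

[tahoha]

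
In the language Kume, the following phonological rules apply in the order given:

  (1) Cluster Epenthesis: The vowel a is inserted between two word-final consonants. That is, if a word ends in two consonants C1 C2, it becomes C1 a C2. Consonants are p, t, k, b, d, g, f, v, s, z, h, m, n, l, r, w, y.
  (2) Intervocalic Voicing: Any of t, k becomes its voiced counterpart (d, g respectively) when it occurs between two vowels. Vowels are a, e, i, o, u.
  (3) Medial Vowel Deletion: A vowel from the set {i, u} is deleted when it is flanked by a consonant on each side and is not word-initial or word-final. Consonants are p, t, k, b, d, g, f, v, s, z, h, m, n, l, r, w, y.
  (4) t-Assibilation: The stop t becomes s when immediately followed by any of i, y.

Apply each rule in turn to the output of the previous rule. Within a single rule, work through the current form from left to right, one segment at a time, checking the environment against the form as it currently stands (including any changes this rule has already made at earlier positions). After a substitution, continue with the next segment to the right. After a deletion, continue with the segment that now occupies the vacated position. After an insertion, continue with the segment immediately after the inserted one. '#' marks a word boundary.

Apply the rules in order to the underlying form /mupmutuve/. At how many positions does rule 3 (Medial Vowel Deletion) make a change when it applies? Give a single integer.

3

(1) Cluster Epenthesis: no change — [mupmutuve]
(2) Intervocalic Voicing: [mupmutuve] → [mupmuduve]
(3) Medial Vowel Deletion: [mupmuduve] → [mpmdve]
(4) t-Assibilation: no change — [mpmdve]
Rule 3 changed 3 position(s).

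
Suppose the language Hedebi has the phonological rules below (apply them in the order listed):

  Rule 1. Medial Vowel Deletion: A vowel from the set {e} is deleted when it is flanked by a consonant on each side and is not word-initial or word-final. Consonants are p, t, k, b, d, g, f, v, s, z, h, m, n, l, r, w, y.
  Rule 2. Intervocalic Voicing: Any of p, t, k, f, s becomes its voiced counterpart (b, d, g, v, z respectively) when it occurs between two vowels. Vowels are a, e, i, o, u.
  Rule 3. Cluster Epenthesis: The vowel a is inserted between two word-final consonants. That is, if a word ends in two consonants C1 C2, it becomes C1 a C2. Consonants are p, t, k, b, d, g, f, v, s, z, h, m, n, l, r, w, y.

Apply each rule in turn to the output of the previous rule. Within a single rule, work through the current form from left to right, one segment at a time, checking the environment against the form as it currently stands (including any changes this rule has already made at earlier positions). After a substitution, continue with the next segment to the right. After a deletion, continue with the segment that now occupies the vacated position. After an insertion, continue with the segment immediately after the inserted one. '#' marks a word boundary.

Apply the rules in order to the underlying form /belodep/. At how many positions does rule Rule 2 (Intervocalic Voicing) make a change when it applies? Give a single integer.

0

Rule 1 Medial Vowel Deletion: [belodep] → [blodp]
Rule 2 Intervocalic Voicing: no change — [blodp]
Rule 3 Cluster Epenthesis: [blodp] → [blodap]
Rule Rule 2 changed 0 position(s).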